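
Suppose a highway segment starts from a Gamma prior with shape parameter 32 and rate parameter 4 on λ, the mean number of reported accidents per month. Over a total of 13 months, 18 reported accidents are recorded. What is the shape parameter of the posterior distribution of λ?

Total count 18 over total exposure 13 months.
Gamma(α, β) with Poisson data over total exposure Σt gives posterior Gamma(α+Σx, β+Σt) = Gamma(50, 17).

50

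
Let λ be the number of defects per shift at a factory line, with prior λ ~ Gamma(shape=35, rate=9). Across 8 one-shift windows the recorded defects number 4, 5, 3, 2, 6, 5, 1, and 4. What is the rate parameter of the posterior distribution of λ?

Total count: 4 + 5 + 3 + 2 + 6 + 5 + 1 + 4 = 30.
Total exposure: 8 shifts.
Posterior: α' = 35 + 30 = 65, β' = 9 + 8 = 17.

17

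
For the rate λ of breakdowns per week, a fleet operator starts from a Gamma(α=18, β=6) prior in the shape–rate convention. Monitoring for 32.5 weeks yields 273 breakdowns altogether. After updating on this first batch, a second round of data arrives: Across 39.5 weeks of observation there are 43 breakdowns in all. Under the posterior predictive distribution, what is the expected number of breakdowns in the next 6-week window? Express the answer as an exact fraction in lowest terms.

334/13

Total count 273 over total exposure 32.5 weeks.
After the first batch: Gamma(18 + 273, 6 + 32.5) = Gamma(291, 77/2).
Total count 43 over total exposure 39.5 weeks.
After the second batch: Gamma(291 + 43, 77/2 + 39.5) = Gamma(334, 78).
Predictive mean over a 6-week window = T·E[λ|data] = 6·334/78 = 334/13.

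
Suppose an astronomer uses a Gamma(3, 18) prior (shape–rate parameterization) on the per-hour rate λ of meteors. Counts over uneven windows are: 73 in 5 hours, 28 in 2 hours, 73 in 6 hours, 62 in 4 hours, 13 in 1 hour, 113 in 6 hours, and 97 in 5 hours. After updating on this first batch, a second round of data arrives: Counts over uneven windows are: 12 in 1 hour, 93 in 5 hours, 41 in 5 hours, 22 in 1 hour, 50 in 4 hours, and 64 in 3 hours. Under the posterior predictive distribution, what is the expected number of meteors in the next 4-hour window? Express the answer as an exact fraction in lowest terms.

Total count: 73 + 28 + 73 + 62 + 13 + 113 + 97 = 459.
Total exposure: 5 + 2 + 6 + 4 + 1 + 6 + 5 = 29 hours.
After the first batch: Gamma(3 + 459, 18 + 29) = Gamma(462, 47).
Total count: 12 + 93 + 41 + 22 + 50 + 64 = 282.
Total exposure: 1 + 5 + 5 + 1 + 4 + 3 = 19 hours.
After the second batch: Gamma(462 + 282, 47 + 19) = Gamma(744, 66).
Predictive mean over a 4-hour window = T·E[λ|data] = 4·744/66 = 496/11.

496/11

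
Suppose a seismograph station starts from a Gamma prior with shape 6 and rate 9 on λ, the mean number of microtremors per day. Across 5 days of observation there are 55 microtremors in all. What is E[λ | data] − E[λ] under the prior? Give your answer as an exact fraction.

Total count 55 over total exposure 5 days.
By Gamma–Poisson conjugacy, the posterior is Gamma(α + Σx, β + Σt) = Gamma(6 + 55, 9 + 5) = Gamma(61, 14).
Posterior mean = 61/14 = 61/14; prior mean = 6/9 = 2/3. Difference = 61/14 − 2/3 = 155/42.

155/42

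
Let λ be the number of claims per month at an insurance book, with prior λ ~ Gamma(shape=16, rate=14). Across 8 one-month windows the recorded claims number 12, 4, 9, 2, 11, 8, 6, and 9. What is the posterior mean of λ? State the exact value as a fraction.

Total count: 12 + 4 + 9 + 2 + 11 + 8 + 6 + 9 = 61.
Total exposure: 8 months.
Gamma(α, β) with Poisson data over total exposure Σt gives posterior Gamma(α+Σx, β+Σt) = Gamma(77, 22).
Posterior mean = α'/β' = 77/22 = 7/2.

7/2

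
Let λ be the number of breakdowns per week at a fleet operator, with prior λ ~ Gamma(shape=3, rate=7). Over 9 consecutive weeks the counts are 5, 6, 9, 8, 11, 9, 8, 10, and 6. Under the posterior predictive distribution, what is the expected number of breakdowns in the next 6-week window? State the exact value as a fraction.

225/8

Total count: 5 + 6 + 9 + 8 + 11 + 9 + 8 + 10 + 6 = 72.
Total exposure: 9 weeks.
The Gamma prior is conjugate for the Poisson rate, so λ | data ~ Gamma(3+72, 7+9) = Gamma(75, 16).
Predictive mean over a 6-week window = T·E[λ|data] = 6·75/16 = 225/8.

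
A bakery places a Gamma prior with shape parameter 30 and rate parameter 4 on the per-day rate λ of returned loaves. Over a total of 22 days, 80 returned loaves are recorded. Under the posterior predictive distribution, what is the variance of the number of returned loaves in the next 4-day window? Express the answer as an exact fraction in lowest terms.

Total count 80 over total exposure 22 days.
By Gamma–Poisson conjugacy, the posterior is Gamma(α + Σx, β + Σt) = Gamma(30 + 80, 4 + 22) = Gamma(110, 26).
The posterior predictive for a window of length T is Negative Binomial with variance T·α'·(β'+T)/β'² = 4·110·30/676 = 3300/169.

3300/169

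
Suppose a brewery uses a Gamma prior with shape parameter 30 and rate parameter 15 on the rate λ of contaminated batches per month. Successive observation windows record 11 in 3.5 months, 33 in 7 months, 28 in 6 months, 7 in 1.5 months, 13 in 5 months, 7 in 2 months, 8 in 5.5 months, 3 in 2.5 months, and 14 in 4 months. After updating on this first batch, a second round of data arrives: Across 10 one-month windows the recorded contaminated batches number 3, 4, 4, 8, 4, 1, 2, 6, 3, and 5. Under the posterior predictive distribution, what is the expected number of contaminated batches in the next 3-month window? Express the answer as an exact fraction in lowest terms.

291/31

Total count: 11 + 33 + 28 + 7 + 13 + 7 + 8 + 3 + 14 = 124.
Total exposure: 3.5 + 7 + 6 + 1.5 + 5 + 2 + 5.5 + 2.5 + 4 = 37 months.
After the first batch: Gamma(30 + 124, 15 + 37) = Gamma(154, 52).
Total count: 3 + 4 + 4 + 8 + 4 + 1 + 2 + 6 + 3 + 5 = 40.
Total exposure: 10 months.
After the second batch: Gamma(154 + 40, 52 + 10) = Gamma(194, 62).
Predictive mean over a 3-month window = T·E[λ|data] = 3·194/62 = 291/31.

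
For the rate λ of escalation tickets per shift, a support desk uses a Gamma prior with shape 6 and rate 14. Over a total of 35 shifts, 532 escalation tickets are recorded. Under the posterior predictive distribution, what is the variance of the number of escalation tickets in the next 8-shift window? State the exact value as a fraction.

Total count 532 over total exposure 35 shifts.
The Gamma prior is conjugate for the Poisson rate, so λ | data ~ Gamma(6+532, 14+35) = Gamma(538, 49).
The posterior predictive for a window of length T is Negative Binomial with variance T·α'·(β'+T)/β'² = 8·538·57/2401 = 245328/2401.

245328/2401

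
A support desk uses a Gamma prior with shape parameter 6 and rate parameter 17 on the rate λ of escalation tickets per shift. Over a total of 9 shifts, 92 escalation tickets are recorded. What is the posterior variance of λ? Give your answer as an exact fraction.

Total count 92 over total exposure 9 shifts.
The Gamma prior is conjugate for the Poisson rate, so λ | data ~ Gamma(6+92, 17+9) = Gamma(98, 26).
Posterior variance = α'/β'² = 98/676 = 49/338.

49/338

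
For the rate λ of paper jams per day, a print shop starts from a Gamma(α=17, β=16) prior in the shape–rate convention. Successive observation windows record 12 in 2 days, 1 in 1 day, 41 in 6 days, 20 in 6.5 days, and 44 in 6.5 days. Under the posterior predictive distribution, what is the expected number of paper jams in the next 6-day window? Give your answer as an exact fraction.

405/19

Total count: 12 + 1 + 41 + 20 + 44 = 118.
Total exposure: 2 + 1 + 6 + 6.5 + 6.5 = 22 days.
Gamma(α, β) with Poisson data over total exposure Σt gives posterior Gamma(α+Σx, β+Σt) = Gamma(135, 38).
Predictive mean over a 6-day window = T·E[λ|data] = 6·135/38 = 405/19.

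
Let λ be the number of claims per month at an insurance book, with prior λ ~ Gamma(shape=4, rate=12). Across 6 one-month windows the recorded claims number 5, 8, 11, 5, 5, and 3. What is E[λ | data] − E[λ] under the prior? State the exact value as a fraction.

Total count: 5 + 8 + 11 + 5 + 5 + 3 = 37.
Total exposure: 6 months.
By Gamma–Poisson conjugacy, the posterior is Gamma(α + Σx, β + Σt) = Gamma(4 + 37, 12 + 6) = Gamma(41, 18).
Posterior mean = 41/18 = 41/18; prior mean = 4/12 = 1/3. Difference = 41/18 − 1/3 = 35/18.

35/18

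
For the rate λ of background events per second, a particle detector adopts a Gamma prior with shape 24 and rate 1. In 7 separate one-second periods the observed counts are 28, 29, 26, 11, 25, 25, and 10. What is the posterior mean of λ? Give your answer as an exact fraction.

89/4

Total count: 28 + 29 + 26 + 11 + 25 + 25 + 10 = 154.
Total exposure: 7 seconds.
The Gamma prior is conjugate for the Poisson rate, so λ | data ~ Gamma(24+154, 1+7) = Gamma(178, 8).
Posterior mean = α'/β' = 178/8 = 89/4.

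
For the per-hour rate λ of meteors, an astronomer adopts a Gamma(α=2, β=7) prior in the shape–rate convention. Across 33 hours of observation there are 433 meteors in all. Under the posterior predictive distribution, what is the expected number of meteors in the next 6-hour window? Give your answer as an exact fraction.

261/4

Total count 433 over total exposure 33 hours.
By Gamma–Poisson conjugacy, the posterior is Gamma(α + Σx, β + Σt) = Gamma(2 + 433, 7 + 33) = Gamma(435, 40).
Predictive mean over a 6-hour window = T·E[λ|data] = 6·435/40 = 261/4.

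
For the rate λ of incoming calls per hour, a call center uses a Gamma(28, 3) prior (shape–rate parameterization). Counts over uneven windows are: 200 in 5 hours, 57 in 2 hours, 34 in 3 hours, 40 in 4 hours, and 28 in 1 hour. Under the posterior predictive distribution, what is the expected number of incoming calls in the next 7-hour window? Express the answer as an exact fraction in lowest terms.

Total count: 200 + 57 + 34 + 40 + 28 = 359.
Total exposure: 5 + 2 + 3 + 4 + 1 = 15 hours.
Posterior: α' = 28 + 359 = 387, β' = 3 + 15 = 18.
Predictive mean over a 7-hour window = T·E[λ|data] = 7·387/18 = 301/2.

301/2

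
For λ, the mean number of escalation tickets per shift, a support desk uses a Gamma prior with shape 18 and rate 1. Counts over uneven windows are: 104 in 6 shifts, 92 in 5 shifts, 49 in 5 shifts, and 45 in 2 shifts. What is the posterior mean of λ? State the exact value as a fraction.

308/19

Total count: 104 + 92 + 49 + 45 = 290.
Total exposure: 6 + 5 + 5 + 2 = 18 shifts.
By Gamma–Poisson conjugacy, the posterior is Gamma(α + Σx, β + Σt) = Gamma(18 + 290, 1 + 18) = Gamma(308, 19).
Posterior mean = α'/β' = 308/19.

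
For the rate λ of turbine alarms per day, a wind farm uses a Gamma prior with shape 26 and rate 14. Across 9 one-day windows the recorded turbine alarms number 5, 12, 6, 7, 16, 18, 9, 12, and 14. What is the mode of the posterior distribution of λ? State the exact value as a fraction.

124/23

Total count: 5 + 12 + 6 + 7 + 16 + 18 + 9 + 12 + 14 = 99.
Total exposure: 9 days.
The Gamma prior is conjugate for the Poisson rate, so λ | data ~ Gamma(26+99, 14+9) = Gamma(125, 23).
Posterior mode = (α'−1)/β' = 124/23.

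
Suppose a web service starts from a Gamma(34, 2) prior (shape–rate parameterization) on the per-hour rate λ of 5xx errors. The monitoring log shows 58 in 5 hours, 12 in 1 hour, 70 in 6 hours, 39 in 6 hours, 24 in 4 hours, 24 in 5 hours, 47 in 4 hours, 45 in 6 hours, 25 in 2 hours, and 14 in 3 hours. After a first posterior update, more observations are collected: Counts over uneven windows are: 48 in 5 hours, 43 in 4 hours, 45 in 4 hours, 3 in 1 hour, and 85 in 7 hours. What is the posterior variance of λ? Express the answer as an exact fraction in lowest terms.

Total count: 58 + 12 + 70 + 39 + 24 + 24 + 47 + 45 + 25 + 14 = 358.
Total exposure: 5 + 1 + 6 + 6 + 4 + 5 + 4 + 6 + 2 + 3 = 42 hours.
After the first batch: Gamma(34 + 358, 2 + 42) = Gamma(392, 44).
Total count: 48 + 43 + 45 + 3 + 85 = 224.
Total exposure: 5 + 4 + 4 + 1 + 7 = 21 hours.
After the second batch: Gamma(392 + 224, 44 + 21) = Gamma(616, 65).
Posterior variance = α'/β'² = 616/4225.

616/4225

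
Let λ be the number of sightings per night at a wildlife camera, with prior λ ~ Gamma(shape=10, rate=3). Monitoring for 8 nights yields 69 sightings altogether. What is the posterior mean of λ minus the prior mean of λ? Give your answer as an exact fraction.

Total count 69 over total exposure 8 nights.
Conjugate update: add total count to the shape and total exposure to the rate, giving Gamma(79, 11).
Posterior mean = 79/11 = 79/11; prior mean = 10/3 = 10/3. Difference = 79/11 − 10/3 = 127/33.

127/33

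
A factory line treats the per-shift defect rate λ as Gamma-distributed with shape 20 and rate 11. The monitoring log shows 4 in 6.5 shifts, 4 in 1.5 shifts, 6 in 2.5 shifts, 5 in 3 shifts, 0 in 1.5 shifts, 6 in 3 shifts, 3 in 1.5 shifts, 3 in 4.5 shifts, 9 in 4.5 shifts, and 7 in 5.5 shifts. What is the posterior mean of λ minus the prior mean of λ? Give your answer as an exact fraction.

Total count: 4 + 4 + 6 + 5 + 0 + 6 + 3 + 3 + 9 + 7 = 47.
Total exposure: 6.5 + 1.5 + 2.5 + 3 + 1.5 + 3 + 1.5 + 4.5 + 4.5 + 5.5 = 34 shifts.
The Gamma prior is conjugate for the Poisson rate, so λ | data ~ Gamma(20+47, 11+34) = Gamma(67, 45).
Posterior mean = 67/45 = 67/45; prior mean = 20/11 = 20/11. Difference = 67/45 − 20/11 = -163/495.

-163/495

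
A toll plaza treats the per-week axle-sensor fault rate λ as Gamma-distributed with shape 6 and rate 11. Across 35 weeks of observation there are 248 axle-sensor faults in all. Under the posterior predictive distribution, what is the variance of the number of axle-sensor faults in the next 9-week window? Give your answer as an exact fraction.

62865/1058

Total count 248 over total exposure 35 weeks.
Gamma(α, β) with Poisson data over total exposure Σt gives posterior Gamma(α+Σx, β+Σt) = Gamma(254, 46).
The posterior predictive for a window of length T is Negative Binomial with variance T·α'·(β'+T)/β'² = 9·254·55/2116 = 62865/1058.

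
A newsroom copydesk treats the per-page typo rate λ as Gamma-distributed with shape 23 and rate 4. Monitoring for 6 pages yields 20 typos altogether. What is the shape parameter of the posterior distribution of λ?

Total count 20 over total exposure 6 pages.
Gamma(α, β) with Poisson data over total exposure Σt gives posterior Gamma(α+Σx, β+Σt) = Gamma(43, 10).

43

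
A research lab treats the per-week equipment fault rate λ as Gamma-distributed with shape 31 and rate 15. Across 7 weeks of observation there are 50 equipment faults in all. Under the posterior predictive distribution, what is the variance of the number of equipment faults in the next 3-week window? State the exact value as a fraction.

6075/484

Total count 50 over total exposure 7 weeks.
By Gamma–Poisson conjugacy, the posterior is Gamma(α + Σx, β + Σt) = Gamma(31 + 50, 15 + 7) = Gamma(81, 22).
The posterior predictive for a window of length T is Negative Binomial with variance T·α'·(β'+T)/β'² = 3·81·25/484 = 6075/484.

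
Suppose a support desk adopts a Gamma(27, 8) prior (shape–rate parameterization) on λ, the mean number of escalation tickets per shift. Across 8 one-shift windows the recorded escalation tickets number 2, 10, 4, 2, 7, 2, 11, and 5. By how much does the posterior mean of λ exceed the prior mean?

1

Total count: 2 + 10 + 4 + 2 + 7 + 2 + 11 + 5 = 43.
Total exposure: 8 shifts.
The Gamma prior is conjugate for the Poisson rate, so λ | data ~ Gamma(27+43, 8+8) = Gamma(70, 16).
Posterior mean = 70/16 = 35/8; prior mean = 27/8 = 27/8. Difference = 35/8 − 27/8 = 1.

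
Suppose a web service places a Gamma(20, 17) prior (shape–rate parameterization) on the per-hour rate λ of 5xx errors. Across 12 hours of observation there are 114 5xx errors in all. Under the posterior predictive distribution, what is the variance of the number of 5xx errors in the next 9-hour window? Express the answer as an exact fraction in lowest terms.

45828/841

Total count 114 over total exposure 12 hours.
The Gamma prior is conjugate for the Poisson rate, so λ | data ~ Gamma(20+114, 17+12) = Gamma(134, 29).
The posterior predictive for a window of length T is Negative Binomial with variance T·α'·(β'+T)/β'² = 9·134·38/841 = 45828/841.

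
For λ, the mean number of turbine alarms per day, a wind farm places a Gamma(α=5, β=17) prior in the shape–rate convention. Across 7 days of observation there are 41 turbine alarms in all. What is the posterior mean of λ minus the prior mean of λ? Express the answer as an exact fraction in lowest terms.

331/204

Total count 41 over total exposure 7 days.
The Gamma prior is conjugate for the Poisson rate, so λ | data ~ Gamma(5+41, 17+7) = Gamma(46, 24).
Posterior mean = 46/24 = 23/12; prior mean = 5/17 = 5/17. Difference = 23/12 − 5/17 = 331/204.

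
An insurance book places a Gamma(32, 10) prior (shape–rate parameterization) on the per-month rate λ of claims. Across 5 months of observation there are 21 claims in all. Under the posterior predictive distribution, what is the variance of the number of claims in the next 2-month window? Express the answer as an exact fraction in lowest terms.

Total count 21 over total exposure 5 months.
Posterior: α' = 32 + 21 = 53, β' = 10 + 5 = 15.
The posterior predictive for a window of length T is Negative Binomial with variance T·α'·(β'+T)/β'² = 2·53·17/225 = 1802/225.

1802/225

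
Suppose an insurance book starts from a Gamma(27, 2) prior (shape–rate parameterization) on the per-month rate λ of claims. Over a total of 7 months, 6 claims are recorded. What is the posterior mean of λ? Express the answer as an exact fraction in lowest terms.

11/3

Total count 6 over total exposure 7 months.
Conjugate update: add total count to the shape and total exposure to the rate, giving Gamma(33, 9).
Posterior mean = α'/β' = 33/9 = 11/3.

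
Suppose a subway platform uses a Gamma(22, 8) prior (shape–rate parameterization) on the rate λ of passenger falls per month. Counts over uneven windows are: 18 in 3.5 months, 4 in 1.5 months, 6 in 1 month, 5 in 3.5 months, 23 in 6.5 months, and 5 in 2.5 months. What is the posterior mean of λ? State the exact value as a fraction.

166/53

Total count: 18 + 4 + 6 + 5 + 23 + 5 = 61.
Total exposure: 3.5 + 1.5 + 1 + 3.5 + 6.5 + 2.5 = 18.5 months.
Posterior: α' = 22 + 61 = 83, β' = 8 + 18.5 = 53/2.
Posterior mean = α'/β' = 83/(53/2) = 166/53.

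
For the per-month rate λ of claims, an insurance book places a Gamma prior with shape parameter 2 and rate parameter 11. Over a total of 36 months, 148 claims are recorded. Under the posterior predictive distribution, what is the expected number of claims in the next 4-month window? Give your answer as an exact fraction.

Total count 148 over total exposure 36 months.
Posterior: α' = 2 + 148 = 150, β' = 11 + 36 = 47.
Predictive mean over a 4-month window = T·E[λ|data] = 4·150/47 = 600/47.

600/47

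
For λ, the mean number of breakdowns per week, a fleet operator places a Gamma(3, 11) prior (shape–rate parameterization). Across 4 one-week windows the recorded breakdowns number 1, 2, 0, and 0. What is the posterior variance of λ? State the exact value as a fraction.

Total count: 1 + 2 + 0 + 0 = 3.
Total exposure: 4 weeks.
The Gamma prior is conjugate for the Poisson rate, so λ | data ~ Gamma(3+3, 11+4) = Gamma(6, 15).
Posterior variance = α'/β'² = 6/225 = 2/75.

2/75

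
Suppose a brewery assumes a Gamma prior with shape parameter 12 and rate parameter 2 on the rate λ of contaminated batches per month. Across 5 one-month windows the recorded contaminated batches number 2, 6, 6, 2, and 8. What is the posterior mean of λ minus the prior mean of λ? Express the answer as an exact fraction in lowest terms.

-6/7

Total count: 2 + 6 + 6 + 2 + 8 = 24.
Total exposure: 5 months.
Gamma(α, β) with Poisson data over total exposure Σt gives posterior Gamma(α+Σx, β+Σt) = Gamma(36, 7).
Posterior mean = 36/7 = 36/7; prior mean = 12/2 = 6. Difference = 36/7 − 6 = -6/7.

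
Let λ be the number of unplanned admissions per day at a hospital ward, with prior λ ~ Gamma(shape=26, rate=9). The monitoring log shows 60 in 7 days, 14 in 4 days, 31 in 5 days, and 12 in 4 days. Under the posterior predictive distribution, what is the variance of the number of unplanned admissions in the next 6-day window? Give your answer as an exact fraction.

Total count: 60 + 14 + 31 + 12 = 117.
Total exposure: 7 + 4 + 5 + 4 = 20 days.
Gamma(α, β) with Poisson data over total exposure Σt gives posterior Gamma(α+Σx, β+Σt) = Gamma(143, 29).
The posterior predictive for a window of length T is Negative Binomial with variance T·α'·(β'+T)/β'² = 6·143·35/841 = 30030/841.

30030/841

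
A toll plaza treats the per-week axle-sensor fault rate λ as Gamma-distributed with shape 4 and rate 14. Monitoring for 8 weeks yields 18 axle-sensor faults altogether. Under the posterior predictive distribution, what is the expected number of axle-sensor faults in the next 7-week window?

7

Total count 18 over total exposure 8 weeks.
Conjugate update: add total count to the shape and total exposure to the rate, giving Gamma(22, 22).
Predictive mean over a 7-week window = T·E[λ|data] = 7·22/22 = 7.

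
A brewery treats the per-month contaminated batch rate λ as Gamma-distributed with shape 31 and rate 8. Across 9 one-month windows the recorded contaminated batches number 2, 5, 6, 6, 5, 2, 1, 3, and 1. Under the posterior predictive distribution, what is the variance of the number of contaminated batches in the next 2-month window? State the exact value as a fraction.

Total count: 2 + 5 + 6 + 6 + 5 + 2 + 1 + 3 + 1 = 31.
Total exposure: 9 months.
Gamma(α, β) with Poisson data over total exposure Σt gives posterior Gamma(α+Σx, β+Σt) = Gamma(62, 17).
The posterior predictive for a window of length T is Negative Binomial with variance T·α'·(β'+T)/β'² = 2·62·19/289 = 2356/289.

2356/289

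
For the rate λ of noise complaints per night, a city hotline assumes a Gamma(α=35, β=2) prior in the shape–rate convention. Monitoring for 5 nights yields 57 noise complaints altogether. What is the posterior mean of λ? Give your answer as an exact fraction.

Total count 57 over total exposure 5 nights.
By Gamma–Poisson conjugacy, the posterior is Gamma(α + Σx, β + Σt) = Gamma(35 + 57, 2 + 5) = Gamma(92, 7).
Posterior mean = α'/β' = 92/7.

92/7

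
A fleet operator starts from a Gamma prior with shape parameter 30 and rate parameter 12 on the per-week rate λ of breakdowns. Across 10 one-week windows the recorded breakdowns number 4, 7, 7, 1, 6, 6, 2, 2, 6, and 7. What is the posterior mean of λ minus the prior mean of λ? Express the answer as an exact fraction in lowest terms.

Total count: 4 + 7 + 7 + 1 + 6 + 6 + 2 + 2 + 6 + 7 = 48.
Total exposure: 10 weeks.
The Gamma prior is conjugate for the Poisson rate, so λ | data ~ Gamma(30+48, 12+10) = Gamma(78, 22).
Posterior mean = 78/22 = 39/11; prior mean = 30/12 = 5/2. Difference = 39/11 − 5/2 = 23/22.

23/22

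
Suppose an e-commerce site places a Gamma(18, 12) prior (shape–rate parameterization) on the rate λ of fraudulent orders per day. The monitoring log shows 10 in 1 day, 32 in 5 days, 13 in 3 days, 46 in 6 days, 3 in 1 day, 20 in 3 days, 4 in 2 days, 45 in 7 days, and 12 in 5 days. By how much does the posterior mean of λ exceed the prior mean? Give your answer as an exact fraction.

Total count: 10 + 32 + 13 + 46 + 3 + 20 + 4 + 45 + 12 = 185.
Total exposure: 1 + 5 + 3 + 6 + 1 + 3 + 2 + 7 + 5 = 33 days.
The Gamma prior is conjugate for the Poisson rate, so λ | data ~ Gamma(18+185, 12+33) = Gamma(203, 45).
Posterior mean = 203/45 = 203/45; prior mean = 18/12 = 3/2. Difference = 203/45 − 3/2 = 271/90.

271/90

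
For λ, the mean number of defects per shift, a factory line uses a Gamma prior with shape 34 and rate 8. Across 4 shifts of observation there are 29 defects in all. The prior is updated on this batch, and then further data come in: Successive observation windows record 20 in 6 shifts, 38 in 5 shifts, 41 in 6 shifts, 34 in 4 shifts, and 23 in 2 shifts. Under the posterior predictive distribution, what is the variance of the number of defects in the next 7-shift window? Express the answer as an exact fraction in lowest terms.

1314/25

Total count 29 over total exposure 4 shifts.
After the first batch: Gamma(34 + 29, 8 + 4) = Gamma(63, 12).
Total count: 20 + 38 + 41 + 34 + 23 = 156.
Total exposure: 6 + 5 + 6 + 4 + 2 = 23 shifts.
After the second batch: Gamma(63 + 156, 12 + 23) = Gamma(219, 35).
The posterior predictive for a window of length T is Negative Binomial with variance T·α'·(β'+T)/β'² = 7·219·42/1225 = 1314/25.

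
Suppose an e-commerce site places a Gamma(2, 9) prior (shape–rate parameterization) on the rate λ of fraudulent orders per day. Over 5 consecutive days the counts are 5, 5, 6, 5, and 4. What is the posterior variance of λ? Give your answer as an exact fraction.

27/196

Total count: 5 + 5 + 6 + 5 + 4 = 25.
Total exposure: 5 days.
The Gamma prior is conjugate for the Poisson rate, so λ | data ~ Gamma(2+25, 9+5) = Gamma(27, 14).
Posterior variance = α'/β'² = 27/196.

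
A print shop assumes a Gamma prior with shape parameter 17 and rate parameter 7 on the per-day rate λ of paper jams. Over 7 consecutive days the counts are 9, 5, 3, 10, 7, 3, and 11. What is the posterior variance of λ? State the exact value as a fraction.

65/196

Total count: 9 + 5 + 3 + 10 + 7 + 3 + 11 = 48.
Total exposure: 7 days.
Conjugate update: add total count to the shape and total exposure to the rate, giving Gamma(65, 14).
Posterior variance = α'/β'² = 65/196.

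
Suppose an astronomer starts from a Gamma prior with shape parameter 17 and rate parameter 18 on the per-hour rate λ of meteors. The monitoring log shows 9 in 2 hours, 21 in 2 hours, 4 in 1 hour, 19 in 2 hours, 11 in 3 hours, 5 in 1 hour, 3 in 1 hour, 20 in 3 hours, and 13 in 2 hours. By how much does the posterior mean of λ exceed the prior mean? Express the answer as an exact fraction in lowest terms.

Total count: 9 + 21 + 4 + 19 + 11 + 5 + 3 + 20 + 13 = 105.
Total exposure: 2 + 2 + 1 + 2 + 3 + 1 + 1 + 3 + 2 = 17 hours.
Conjugate update: add total count to the shape and total exposure to the rate, giving Gamma(122, 35).
Posterior mean = 122/35 = 122/35; prior mean = 17/18 = 17/18. Difference = 122/35 − 17/18 = 1601/630.

1601/630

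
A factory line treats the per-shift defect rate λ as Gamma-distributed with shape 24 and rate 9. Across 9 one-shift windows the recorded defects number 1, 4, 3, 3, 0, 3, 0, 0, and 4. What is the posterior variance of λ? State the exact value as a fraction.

7/54

Total count: 1 + 4 + 3 + 3 + 0 + 3 + 0 + 0 + 4 = 18.
Total exposure: 9 shifts.
The Gamma prior is conjugate for the Poisson rate, so λ | data ~ Gamma(24+18, 9+9) = Gamma(42, 18).
Posterior variance = α'/β'² = 42/324 = 7/54.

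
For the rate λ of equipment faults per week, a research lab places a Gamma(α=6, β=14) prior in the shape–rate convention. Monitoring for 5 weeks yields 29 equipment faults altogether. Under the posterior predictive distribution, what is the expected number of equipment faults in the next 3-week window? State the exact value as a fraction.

105/19

Total count 29 over total exposure 5 weeks.
By Gamma–Poisson conjugacy, the posterior is Gamma(α + Σx, β + Σt) = Gamma(6 + 29, 14 + 5) = Gamma(35, 19).
Predictive mean over a 3-week window = T·E[λ|data] = 3·35/19 = 105/19.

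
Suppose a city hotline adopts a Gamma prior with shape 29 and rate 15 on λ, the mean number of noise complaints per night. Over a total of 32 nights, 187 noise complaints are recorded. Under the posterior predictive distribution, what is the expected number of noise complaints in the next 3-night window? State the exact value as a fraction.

648/47

Total count 187 over total exposure 32 nights.
Gamma(α, β) with Poisson data over total exposure Σt gives posterior Gamma(α+Σx, β+Σt) = Gamma(216, 47).
Predictive mean over a 3-night window = T·E[λ|data] = 3·216/47 = 648/47.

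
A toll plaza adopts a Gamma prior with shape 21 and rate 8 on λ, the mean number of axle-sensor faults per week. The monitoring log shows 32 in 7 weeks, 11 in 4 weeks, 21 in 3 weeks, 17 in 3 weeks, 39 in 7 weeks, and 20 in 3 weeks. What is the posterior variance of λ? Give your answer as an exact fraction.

Total count: 32 + 11 + 21 + 17 + 39 + 20 = 140.
Total exposure: 7 + 4 + 3 + 3 + 7 + 3 = 27 weeks.
Posterior: α' = 21 + 140 = 161, β' = 8 + 27 = 35.
Posterior variance = α'/β'² = 161/1225 = 23/175.

23/175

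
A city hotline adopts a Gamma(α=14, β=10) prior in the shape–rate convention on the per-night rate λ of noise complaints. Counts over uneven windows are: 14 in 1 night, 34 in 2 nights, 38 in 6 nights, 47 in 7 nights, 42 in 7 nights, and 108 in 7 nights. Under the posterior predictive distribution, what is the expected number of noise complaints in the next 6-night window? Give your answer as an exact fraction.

Total count: 14 + 34 + 38 + 47 + 42 + 108 = 283.
Total exposure: 1 + 2 + 6 + 7 + 7 + 7 = 30 nights.
Conjugate update: add total count to the shape and total exposure to the rate, giving Gamma(297, 40).
Predictive mean over a 6-night window = T·E[λ|data] = 6·297/40 = 891/20.

891/20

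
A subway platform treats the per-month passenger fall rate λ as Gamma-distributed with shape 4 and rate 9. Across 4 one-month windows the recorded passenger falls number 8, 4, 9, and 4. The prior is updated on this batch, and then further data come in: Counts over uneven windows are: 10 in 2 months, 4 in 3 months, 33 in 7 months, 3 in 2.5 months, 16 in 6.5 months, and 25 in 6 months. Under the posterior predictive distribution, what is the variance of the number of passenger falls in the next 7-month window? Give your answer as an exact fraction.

Total count: 8 + 4 + 9 + 4 = 25.
Total exposure: 4 months.
After the first batch: Gamma(4 + 25, 9 + 4) = Gamma(29, 13).
Total count: 10 + 4 + 33 + 3 + 16 + 25 = 91.
Total exposure: 2 + 3 + 7 + 2.5 + 6.5 + 6 = 27 months.
After the second batch: Gamma(29 + 91, 13 + 27) = Gamma(120, 40).
The posterior predictive for a window of length T is Negative Binomial with variance T·α'·(β'+T)/β'² = 7·120·47/1600 = 987/40.

987/40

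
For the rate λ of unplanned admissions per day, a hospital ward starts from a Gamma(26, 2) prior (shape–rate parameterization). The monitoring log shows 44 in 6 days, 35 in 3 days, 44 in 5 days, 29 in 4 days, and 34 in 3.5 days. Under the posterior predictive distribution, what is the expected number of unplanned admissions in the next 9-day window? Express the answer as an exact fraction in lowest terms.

Total count: 44 + 35 + 44 + 29 + 34 = 186.
Total exposure: 6 + 3 + 5 + 4 + 3.5 = 21.5 days.
The Gamma prior is conjugate for the Poisson rate, so λ | data ~ Gamma(26+186, 2+21.5) = Gamma(212, 47/2).
Predictive mean over a 9-day window = T·E[λ|data] = 9·212/(47/2) = 3816/47.

3816/47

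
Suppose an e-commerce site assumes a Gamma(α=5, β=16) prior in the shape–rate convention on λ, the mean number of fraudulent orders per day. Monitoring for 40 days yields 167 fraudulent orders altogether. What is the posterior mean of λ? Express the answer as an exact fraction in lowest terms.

43/14

Total count 167 over total exposure 40 days.
By Gamma–Poisson conjugacy, the posterior is Gamma(α + Σx, β + Σt) = Gamma(5 + 167, 16 + 40) = Gamma(172, 56).
Posterior mean = α'/β' = 172/56 = 43/14.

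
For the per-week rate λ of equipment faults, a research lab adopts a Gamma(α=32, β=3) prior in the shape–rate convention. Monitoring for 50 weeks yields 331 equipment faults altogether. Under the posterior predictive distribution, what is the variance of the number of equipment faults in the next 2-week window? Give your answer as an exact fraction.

Total count 331 over total exposure 50 weeks.
By Gamma–Poisson conjugacy, the posterior is Gamma(α + Σx, β + Σt) = Gamma(32 + 331, 3 + 50) = Gamma(363, 53).
The posterior predictive for a window of length T is Negative Binomial with variance T·α'·(β'+T)/β'² = 2·363·55/2809 = 39930/2809.

39930/2809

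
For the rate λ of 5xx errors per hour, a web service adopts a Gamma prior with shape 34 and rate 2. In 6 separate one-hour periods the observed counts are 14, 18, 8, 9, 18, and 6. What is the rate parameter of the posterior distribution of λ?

Total count: 14 + 18 + 8 + 9 + 18 + 6 = 73.
Total exposure: 6 hours.
The Gamma prior is conjugate for the Poisson rate, so λ | data ~ Gamma(34+73, 2+6) = Gamma(107, 8).

8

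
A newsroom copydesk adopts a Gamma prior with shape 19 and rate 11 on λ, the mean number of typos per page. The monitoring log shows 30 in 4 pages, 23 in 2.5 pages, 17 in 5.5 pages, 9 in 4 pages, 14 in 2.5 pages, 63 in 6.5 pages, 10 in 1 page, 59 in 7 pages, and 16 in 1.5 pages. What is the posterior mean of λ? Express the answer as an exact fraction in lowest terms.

Total count: 30 + 23 + 17 + 9 + 14 + 63 + 10 + 59 + 16 = 241.
Total exposure: 4 + 2.5 + 5.5 + 4 + 2.5 + 6.5 + 1 + 7 + 1.5 = 34.5 pages.
Posterior: α' = 19 + 241 = 260, β' = 11 + 34.5 = 91/2.
Posterior mean = α'/β' = 260/(91/2) = 40/7.

40/7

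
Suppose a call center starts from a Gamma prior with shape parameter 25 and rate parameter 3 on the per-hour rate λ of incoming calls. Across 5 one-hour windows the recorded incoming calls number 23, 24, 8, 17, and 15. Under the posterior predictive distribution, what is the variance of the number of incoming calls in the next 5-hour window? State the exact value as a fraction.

455/4

Total count: 23 + 24 + 8 + 17 + 15 = 87.
Total exposure: 5 hours.
Posterior: α' = 25 + 87 = 112, β' = 3 + 5 = 8.
The posterior predictive for a window of length T is Negative Binomial with variance T·α'·(β'+T)/β'² = 5·112·13/64 = 455/4.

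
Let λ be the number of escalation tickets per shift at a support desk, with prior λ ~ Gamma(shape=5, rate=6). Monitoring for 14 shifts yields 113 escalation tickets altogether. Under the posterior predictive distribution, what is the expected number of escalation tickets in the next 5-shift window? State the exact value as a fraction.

Total count 113 over total exposure 14 shifts.
By Gamma–Poisson conjugacy, the posterior is Gamma(α + Σx, β + Σt) = Gamma(5 + 113, 6 + 14) = Gamma(118, 20).
Predictive mean over a 5-shift window = T·E[λ|data] = 5·118/20 = 59/2.

59/2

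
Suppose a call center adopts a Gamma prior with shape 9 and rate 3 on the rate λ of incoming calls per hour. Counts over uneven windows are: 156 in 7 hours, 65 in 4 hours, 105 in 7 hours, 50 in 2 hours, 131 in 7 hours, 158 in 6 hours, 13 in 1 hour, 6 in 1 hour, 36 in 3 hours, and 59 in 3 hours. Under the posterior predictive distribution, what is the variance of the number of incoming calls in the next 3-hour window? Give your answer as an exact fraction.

27777/484

Total count: 156 + 65 + 105 + 50 + 131 + 158 + 13 + 6 + 36 + 59 = 779.
Total exposure: 7 + 4 + 7 + 2 + 7 + 6 + 1 + 1 + 3 + 3 = 41 hours.
Gamma(α, β) with Poisson data over total exposure Σt gives posterior Gamma(α+Σx, β+Σt) = Gamma(788, 44).
The posterior predictive for a window of length T is Negative Binomial with variance T·α'·(β'+T)/β'² = 3·788·47/1936 = 27777/484.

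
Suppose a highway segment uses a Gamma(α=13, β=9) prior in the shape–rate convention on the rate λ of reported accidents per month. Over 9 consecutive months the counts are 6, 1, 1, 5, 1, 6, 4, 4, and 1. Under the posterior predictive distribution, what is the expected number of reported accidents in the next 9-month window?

Total count: 6 + 1 + 1 + 5 + 1 + 6 + 4 + 4 + 1 = 29.
Total exposure: 9 months.
By Gamma–Poisson conjugacy, the posterior is Gamma(α + Σx, β + Σt) = Gamma(13 + 29, 9 + 9) = Gamma(42, 18).
Predictive mean over a 9-month window = T·E[λ|data] = 9·42/18 = 21.

21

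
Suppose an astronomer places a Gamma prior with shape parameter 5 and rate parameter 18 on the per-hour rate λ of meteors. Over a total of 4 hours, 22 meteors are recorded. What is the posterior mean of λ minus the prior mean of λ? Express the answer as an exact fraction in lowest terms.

94/99

Total count 22 over total exposure 4 hours.
Posterior: α' = 5 + 22 = 27, β' = 18 + 4 = 22.
Posterior mean = 27/22 = 27/22; prior mean = 5/18 = 5/18. Difference = 27/22 − 5/18 = 94/99.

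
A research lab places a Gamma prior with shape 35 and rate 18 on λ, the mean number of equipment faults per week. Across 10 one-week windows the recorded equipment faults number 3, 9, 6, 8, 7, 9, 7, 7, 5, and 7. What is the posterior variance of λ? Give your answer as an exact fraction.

103/784

Total count: 3 + 9 + 6 + 8 + 7 + 9 + 7 + 7 + 5 + 7 = 68.
Total exposure: 10 weeks.
Conjugate update: add total count to the shape and total exposure to the rate, giving Gamma(103, 28).
Posterior variance = α'/β'² = 103/784.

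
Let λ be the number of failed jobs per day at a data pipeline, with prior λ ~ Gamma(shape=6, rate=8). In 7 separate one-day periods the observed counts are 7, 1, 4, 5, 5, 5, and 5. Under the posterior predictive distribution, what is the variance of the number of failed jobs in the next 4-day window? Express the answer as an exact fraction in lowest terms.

Total count: 7 + 1 + 4 + 5 + 5 + 5 + 5 = 32.
Total exposure: 7 days.
Conjugate update: add total count to the shape and total exposure to the rate, giving Gamma(38, 15).
The posterior predictive for a window of length T is Negative Binomial with variance T·α'·(β'+T)/β'² = 4·38·19/225 = 2888/225.

2888/225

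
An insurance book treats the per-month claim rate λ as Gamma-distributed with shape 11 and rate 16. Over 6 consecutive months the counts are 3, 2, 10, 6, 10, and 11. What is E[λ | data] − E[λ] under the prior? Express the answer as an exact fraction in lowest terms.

303/176

Total count: 3 + 2 + 10 + 6 + 10 + 11 = 42.
Total exposure: 6 months.
Gamma(α, β) with Poisson data over total exposure Σt gives posterior Gamma(α+Σx, β+Σt) = Gamma(53, 22).
Posterior mean = 53/22 = 53/22; prior mean = 11/16 = 11/16. Difference = 53/22 − 11/16 = 303/176.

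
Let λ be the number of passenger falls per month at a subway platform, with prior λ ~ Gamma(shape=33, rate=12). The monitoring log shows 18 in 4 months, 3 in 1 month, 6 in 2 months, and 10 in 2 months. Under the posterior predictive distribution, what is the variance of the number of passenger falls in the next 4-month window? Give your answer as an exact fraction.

1000/63

Total count: 18 + 3 + 6 + 10 = 37.
Total exposure: 4 + 1 + 2 + 2 = 9 months.
Conjugate update: add total count to the shape and total exposure to the rate, giving Gamma(70, 21).
The posterior predictive for a window of length T is Negative Binomial with variance T·α'·(β'+T)/β'² = 4·70·25/441 = 1000/63.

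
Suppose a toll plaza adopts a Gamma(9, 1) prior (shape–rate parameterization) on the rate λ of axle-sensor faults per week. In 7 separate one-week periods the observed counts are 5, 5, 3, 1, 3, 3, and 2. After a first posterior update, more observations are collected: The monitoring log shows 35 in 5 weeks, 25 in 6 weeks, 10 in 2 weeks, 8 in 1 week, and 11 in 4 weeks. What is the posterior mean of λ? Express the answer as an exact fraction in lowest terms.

60/13

Total count: 5 + 5 + 3 + 1 + 3 + 3 + 2 = 22.
Total exposure: 7 weeks.
After the first batch: Gamma(9 + 22, 1 + 7) = Gamma(31, 8).
Total count: 35 + 25 + 10 + 8 + 11 = 89.
Total exposure: 5 + 6 + 2 + 1 + 4 = 18 weeks.
After the second batch: Gamma(31 + 89, 8 + 18) = Gamma(120, 26).
Posterior mean = α'/β' = 120/26 = 60/13.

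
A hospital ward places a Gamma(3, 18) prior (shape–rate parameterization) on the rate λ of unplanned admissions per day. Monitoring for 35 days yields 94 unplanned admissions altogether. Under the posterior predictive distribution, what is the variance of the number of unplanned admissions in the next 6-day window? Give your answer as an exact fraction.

34338/2809

Total count 94 over total exposure 35 days.
Conjugate update: add total count to the shape and total exposure to the rate, giving Gamma(97, 53).
The posterior predictive for a window of length T is Negative Binomial with variance T·α'·(β'+T)/β'² = 6·97·59/2809 = 34338/2809.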